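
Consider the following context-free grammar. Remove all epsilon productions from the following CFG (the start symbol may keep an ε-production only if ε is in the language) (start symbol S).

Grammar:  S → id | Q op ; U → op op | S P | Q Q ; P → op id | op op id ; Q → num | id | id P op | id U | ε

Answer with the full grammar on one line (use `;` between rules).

S → id | Q op | op; U → op op | S P | Q Q | Q; P → op id | op op id; Q → num | id | id P op | id U

The nullable symbols are {Q, U}.
ε ∉ L(G), so no ε-production is kept.
Add the nullable-subset variants: S → Q op gives Q op | op. U → Q Q gives Q Q | Q.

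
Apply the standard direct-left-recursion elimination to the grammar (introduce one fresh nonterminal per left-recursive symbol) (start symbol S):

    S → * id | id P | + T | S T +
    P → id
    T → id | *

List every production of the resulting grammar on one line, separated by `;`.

Directly left-recursive nonterminal: S.
For S: α = {T +}, β = {* id, id P, + T}. Rewrite as S → β S' and S' → α S' | ε.

S → * id S' | id P S' | + T S'; P → id; T → id | *; S' → T + S' | ε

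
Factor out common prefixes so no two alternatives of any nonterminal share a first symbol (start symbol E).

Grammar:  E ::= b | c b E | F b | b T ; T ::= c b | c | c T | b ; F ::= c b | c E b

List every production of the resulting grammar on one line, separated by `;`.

E ::= c b E | F b | b E'; T ::= b | c T'; F ::= c F'; E' ::= ε | T; T' ::= b | ε | T; F' ::= b | E b

E has alternatives sharing prefix 'b': factor to E → b E' with E' → ε | T.
T has alternatives sharing prefix 'c': factor to T → c T' with T' → b | ε | T.
F has alternatives sharing prefix 'c': factor to F → c F' with F' → b | E b.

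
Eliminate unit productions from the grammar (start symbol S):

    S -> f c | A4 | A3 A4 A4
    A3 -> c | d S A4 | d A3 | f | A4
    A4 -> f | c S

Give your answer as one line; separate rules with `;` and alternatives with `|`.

S -> f | c S | f c | A3 A4 A4; A3 -> f | c S | c | d S A4 | d A3; A4 -> f | c S

Unit pairs: A3 ⇒* {A4}; S ⇒* {A4}.
Replace each nonterminal's rules with the union of the non-unit rules of every nonterminal it unit-derives.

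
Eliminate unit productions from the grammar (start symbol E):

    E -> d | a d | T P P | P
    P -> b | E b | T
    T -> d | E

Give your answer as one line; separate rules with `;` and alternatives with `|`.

Unit pairs: E ⇒* {P, T}; P ⇒* {E, T}; T ⇒* {E, P}.
Replace each nonterminal's rules with the union of the non-unit rules of every nonterminal it unit-derives.

E -> d | a d | T P P | b | E b; P -> d | a d | T P P | b | E b; T -> d | a d | T P P | b | E b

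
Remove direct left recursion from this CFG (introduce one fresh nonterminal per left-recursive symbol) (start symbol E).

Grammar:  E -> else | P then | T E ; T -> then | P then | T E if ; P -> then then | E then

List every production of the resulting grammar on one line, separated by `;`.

T is directly left-recursive.
For T: α = {E if}, β = {then, P then}. Rewrite as T → β T' and T' → α T' | ε.

E -> else | P then | T E; T -> then T' | P then T'; P -> then then | E then; T' -> E if T' | ε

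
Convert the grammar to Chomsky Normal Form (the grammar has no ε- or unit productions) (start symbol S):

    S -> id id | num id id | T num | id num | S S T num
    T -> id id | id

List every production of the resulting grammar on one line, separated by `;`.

Introduce a nonterminal for each terminal appearing in a rule of length ≥ 2: X1 → id, X2 → num.
Binarize each right-hand side of length ≥ 3 by chaining fresh nonterminals (Y1, Y2, …): affected rules were S → X2 X1 X1; S → S S T X2.

S -> X1 X1 | X2 Y1 | T X2 | X1 X2 | S Y2; T -> X1 X1 | id; X1 -> id; X2 -> num; Y1 -> X1 X1; Y2 -> S Y3; Y3 -> T X2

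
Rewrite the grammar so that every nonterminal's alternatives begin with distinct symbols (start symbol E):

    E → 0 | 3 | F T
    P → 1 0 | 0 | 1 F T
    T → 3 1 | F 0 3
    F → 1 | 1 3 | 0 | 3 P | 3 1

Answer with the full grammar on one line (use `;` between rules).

E → 0 | 3 | F T; P → 0 | 1 P'; T → 3 1 | F 0 3; F → 0 | 1 F' | 3 F''; P' → 0 | F T; F' → ε | 3; F'' → P | 1

P has alternatives sharing prefix '1': factor to P → 1 P' with P' → 0 | F T.
F has alternatives sharing prefix '1': factor to F → 1 F' with F' → ε | 3.
F has alternatives sharing prefix '3': factor to F → 3 F'' with F'' → P | 1.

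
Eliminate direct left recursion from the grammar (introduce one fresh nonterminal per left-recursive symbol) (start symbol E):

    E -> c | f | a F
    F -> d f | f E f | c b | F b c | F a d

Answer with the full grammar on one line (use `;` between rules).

Directly left-recursive nonterminal: F.
For F: α = {b c, a d}, β = {d f, f E f, c b}. Rewrite as F → β F' and F' → α F' | ε.

E -> c | f | a F; F -> d f F' | f E f F' | c b F'; F' -> b c F' | a d F' | ε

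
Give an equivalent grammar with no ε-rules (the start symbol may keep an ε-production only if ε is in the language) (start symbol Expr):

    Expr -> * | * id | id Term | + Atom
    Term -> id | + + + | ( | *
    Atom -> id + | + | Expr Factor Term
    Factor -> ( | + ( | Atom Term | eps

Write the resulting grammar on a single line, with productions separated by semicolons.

Expr -> * | * id | id Term | + Atom; Term -> id | + + + | ( | *; Atom -> id + | + | Expr Factor Term | Expr Term; Factor -> ( | + ( | Atom Term

Nullable nonterminals: {Factor}.
ε ∉ L(G), so no ε-production is kept.
Add the nullable-subset variants: Atom → Expr Factor Term gives Expr Factor Term | Expr Term.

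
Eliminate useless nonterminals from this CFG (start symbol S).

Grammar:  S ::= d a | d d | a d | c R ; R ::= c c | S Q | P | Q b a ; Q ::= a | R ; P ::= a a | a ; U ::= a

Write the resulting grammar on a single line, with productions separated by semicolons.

S ::= d a | d d | a d | c R; R ::= c c | S Q | P | Q b a; Q ::= a | R; P ::= a a | a

Generating nonterminals: {P, Q, R, S, U}.
Reachable from S after that: {P, Q, R, S}.
Removed useless symbols: {U} and every production mentioning them.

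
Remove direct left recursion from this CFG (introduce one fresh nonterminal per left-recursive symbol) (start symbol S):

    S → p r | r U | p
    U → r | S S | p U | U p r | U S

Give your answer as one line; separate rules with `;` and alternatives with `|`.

Left recursion appears on U.
For U: α = {p r, S}, β = {r, S S, p U}. Rewrite as U → β U' and U' → α U' | ε.

S → p r | r U | p; U → r U' | S S U' | p U U'; U' → p r U' | S U' | ε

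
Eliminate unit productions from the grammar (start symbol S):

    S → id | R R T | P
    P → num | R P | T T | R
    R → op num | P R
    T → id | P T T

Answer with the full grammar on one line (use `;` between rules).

S → id | R R T | num | R P | T T | op num | P R; P → num | R P | T T | op num | P R; R → op num | P R; T → id | P T T

Unit pairs: P ⇒* {R}; S ⇒* {P, R}.
For each unit pair (A, B), copy every non-unit production of B to A, then drop all unit productions.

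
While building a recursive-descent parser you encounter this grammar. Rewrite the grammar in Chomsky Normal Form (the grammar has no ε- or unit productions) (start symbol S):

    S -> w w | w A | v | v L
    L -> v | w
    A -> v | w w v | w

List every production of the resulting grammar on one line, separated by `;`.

Introduce a nonterminal for each terminal appearing in a rule of length ≥ 2: X1 → w, X2 → v.
Binarize each right-hand side of length ≥ 3 by chaining fresh nonterminals (Y1, Y2, …): affected rules were A → X1 X1 X2.

S -> X1 X1 | X1 A | v | X2 L; L -> v | w; A -> v | X1 Y1 | w; X1 -> w; X2 -> v; Y1 -> X1 X2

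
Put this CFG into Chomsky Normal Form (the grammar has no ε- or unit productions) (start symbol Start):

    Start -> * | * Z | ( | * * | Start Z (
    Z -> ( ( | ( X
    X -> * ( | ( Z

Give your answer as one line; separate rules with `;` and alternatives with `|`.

Start -> * | X1 Z | ( | X1 X1 | Start Y1; Z -> X2 X2 | X2 X; X -> X1 X2 | X2 Z; X1 -> *; X2 -> (; Y1 -> Z X2

Introduce a nonterminal for each terminal appearing in a rule of length ≥ 2: X1 → *, X2 → (.
Binarize each right-hand side of length ≥ 3 by chaining fresh nonterminals (Y1, Y2, …): affected rules were Start → Start Z X2.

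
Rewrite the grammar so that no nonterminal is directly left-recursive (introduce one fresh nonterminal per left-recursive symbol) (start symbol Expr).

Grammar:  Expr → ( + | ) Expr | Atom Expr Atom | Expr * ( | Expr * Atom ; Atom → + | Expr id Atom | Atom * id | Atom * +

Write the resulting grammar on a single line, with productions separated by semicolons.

Expr → ( + Expr1 | ) Expr Expr1 | Atom Expr Atom Expr1; Atom → + Atom1 | Expr id Atom Atom1; Expr1 → * ( Expr1 | * Atom Expr1 | epsilon; Atom1 → * id Atom1 | * + Atom1 | epsilon

Left recursion appears on Expr, Atom.
For Expr: α = {* (, * Atom}, β = {( +, ) Expr, Atom Expr Atom}. Rewrite as Expr → β Expr1 and Expr1 → α Expr1 | ε.
For Atom: α = {* id, * +}, β = {+, Expr id Atom}. Rewrite as Atom → β Atom1 and Atom1 → α Atom1 | ε.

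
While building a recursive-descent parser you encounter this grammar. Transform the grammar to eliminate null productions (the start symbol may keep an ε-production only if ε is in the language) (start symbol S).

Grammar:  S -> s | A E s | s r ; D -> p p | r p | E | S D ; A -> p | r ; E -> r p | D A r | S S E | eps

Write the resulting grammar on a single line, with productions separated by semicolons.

S -> s | A E s | A s | s r; D -> p p | r p | E | S D | S; A -> p | r; E -> r p | D A r | A r | S S E | S S

Nullable nonterminals: {D, E}.
ε ∉ L(G), so no ε-production is kept.
For each production, add variants omitting each subset of nullable occurrences: S → A E s gives A E s | A s. D → S D gives S D | S. E → D A r gives D A r | A r. E → S S E gives S S E | S S.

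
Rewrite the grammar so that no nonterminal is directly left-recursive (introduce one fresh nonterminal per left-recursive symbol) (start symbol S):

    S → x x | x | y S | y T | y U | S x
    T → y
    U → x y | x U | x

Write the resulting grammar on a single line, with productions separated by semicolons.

S → x x S' | x S' | y S S' | y T S' | y U S'; T → y; U → x y | x U | x; S' → x S' | ε

Directly left-recursive nonterminal: S.
For S: α = {x}, β = {x x, x, y S, y T, y U}. Rewrite as S → β S' and S' → α S' | ε.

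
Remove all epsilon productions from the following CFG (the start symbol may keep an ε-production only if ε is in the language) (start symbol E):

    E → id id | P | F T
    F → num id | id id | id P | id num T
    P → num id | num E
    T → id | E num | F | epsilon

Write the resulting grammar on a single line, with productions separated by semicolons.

The nullable symbols are {T}.
ε ∉ L(G), so no ε-production is kept.
Expand every rule over subsets of its nullable positions: E → F T gives F T | F. F → id num T gives id num T | id num.

E → id id | P | F T | F; F → num id | id id | id P | id num T | id num; P → num id | num E; T → id | E num | F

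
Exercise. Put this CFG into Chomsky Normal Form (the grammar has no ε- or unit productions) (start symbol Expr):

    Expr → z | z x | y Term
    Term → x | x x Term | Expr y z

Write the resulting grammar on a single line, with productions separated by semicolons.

Expr → z | X1 X2 | X3 Term; Term → x | X2 Y1 | Expr Y2; X1 → z; X2 → x; X3 → y; Y1 → X2 Term; Y2 → X3 X1

Introduce a nonterminal for each terminal appearing in a rule of length ≥ 2: X1 → z, X2 → x, X3 → y.
Binarize each right-hand side of length ≥ 3 by chaining fresh nonterminals (Y1, Y2, …): affected rules were Term → X2 X2 Term; Term → Expr X3 X1.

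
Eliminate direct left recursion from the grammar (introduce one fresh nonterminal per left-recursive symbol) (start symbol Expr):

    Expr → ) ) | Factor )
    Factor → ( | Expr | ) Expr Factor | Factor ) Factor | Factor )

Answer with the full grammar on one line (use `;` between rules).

Expr → ) ) | Factor ); Factor → ( Factor1 | Expr Factor1 | ) Expr Factor Factor1; Factor1 → ) Factor Factor1 | ) Factor1 | ε

Left recursion appears on Factor.
For Factor: α = {) Factor, )}, β = {(, Expr, ) Expr Factor}. Rewrite as Factor → β Factor1 and Factor1 → α Factor1 | ε.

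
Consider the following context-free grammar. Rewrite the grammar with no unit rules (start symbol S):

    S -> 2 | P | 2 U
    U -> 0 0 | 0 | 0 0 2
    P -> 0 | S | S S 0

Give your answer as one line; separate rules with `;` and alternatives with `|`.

Unit pairs: P ⇒* {S}; S ⇒* {P}.
For every A with A ⇒* B via unit rules, add B's non-unit alternatives to A; then delete every rule of the form X → Y.

S -> 2 | 2 U | 0 | S S 0; U -> 0 0 | 0 | 0 0 2; P -> 2 | 2 U | 0 | S S 0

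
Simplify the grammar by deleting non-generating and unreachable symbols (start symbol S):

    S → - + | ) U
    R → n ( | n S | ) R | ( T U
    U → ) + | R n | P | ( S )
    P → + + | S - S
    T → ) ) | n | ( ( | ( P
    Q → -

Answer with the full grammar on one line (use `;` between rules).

Generating nonterminals: {P, Q, R, S, T, U}.
Reachable from S after that: {P, R, S, T, U}.
Removed useless symbols: {Q} and every production mentioning them.

S → - + | ) U; R → n ( | n S | ) R | ( T U; U → ) + | R n | P | ( S ); P → + + | S - S; T → ) ) | n | ( ( | ( P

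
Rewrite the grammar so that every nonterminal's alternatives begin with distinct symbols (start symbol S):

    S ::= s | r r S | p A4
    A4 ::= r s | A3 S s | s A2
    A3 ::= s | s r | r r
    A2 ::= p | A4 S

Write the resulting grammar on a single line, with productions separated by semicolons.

A3 has alternatives sharing prefix 's': factor to A3 → s A3' with A3' → ε | r.

S ::= s | r r S | p A4; A4 ::= r s | A3 S s | s A2; A3 ::= r r | s A3'; A2 ::= p | A4 S; A3' ::= ε | r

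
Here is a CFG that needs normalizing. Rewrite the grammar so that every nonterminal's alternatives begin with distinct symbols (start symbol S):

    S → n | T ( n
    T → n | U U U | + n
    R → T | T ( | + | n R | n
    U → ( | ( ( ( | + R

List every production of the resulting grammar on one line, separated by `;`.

S → n | T ( n; T → n | U U U | + n; R → + | T R' | n R''; U → + R | ( U'; R' → ε | (; R'' → R | ε; U' → ε | ( (

R has alternatives sharing prefix 'T': factor to R → T R' with R' → ε | (.
R has alternatives sharing prefix 'n': factor to R → n R'' with R'' → R | ε.
U has alternatives sharing prefix '(': factor to U → ( U' with U' → ε | ( (.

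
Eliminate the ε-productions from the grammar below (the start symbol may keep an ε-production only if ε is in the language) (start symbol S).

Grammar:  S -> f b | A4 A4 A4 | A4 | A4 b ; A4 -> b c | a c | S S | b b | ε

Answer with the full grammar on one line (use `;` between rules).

Nullable nonterminals: {A4, S}.
ε ∈ L(G) since S is nullable, so keep S → ε.
For each production, add variants omitting each subset of nullable occurrences: S → A4 A4 A4 gives A4 A4 A4 | A4 A4 | A4. S → A4 b gives A4 b | b. A4 → S S gives S S | S.

S -> f b | A4 A4 A4 | A4 A4 | A4 | A4 b | b | ε; A4 -> b c | a c | S S | S | b b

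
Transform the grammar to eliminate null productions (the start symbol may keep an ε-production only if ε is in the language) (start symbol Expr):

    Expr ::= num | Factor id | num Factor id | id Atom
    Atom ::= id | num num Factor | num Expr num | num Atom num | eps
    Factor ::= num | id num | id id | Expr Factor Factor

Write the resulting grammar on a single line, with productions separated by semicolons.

Expr ::= num | Factor id | num Factor id | id Atom | id; Atom ::= id | num num Factor | num Expr num | num Atom num | num num; Factor ::= num | id num | id id | Expr Factor Factor

The nullable symbols are {Atom}.
ε ∉ L(G), so no ε-production is kept.
Add the nullable-subset variants: Expr → id Atom gives id Atom | id. Atom → num Atom num gives num Atom num | num num.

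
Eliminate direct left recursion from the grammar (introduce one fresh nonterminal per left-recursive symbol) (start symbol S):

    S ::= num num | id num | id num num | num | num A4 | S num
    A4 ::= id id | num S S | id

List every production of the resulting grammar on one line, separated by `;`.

S is directly left-recursive.
For S: α = {num}, β = {num num, id num, id num num, num, num A4}. Rewrite as S → β S' and S' → α S' | ε.

S ::= num num S' | id num S' | id num num S' | num S' | num A4 S'; A4 ::= id id | num S S | id; S' ::= num S' | ε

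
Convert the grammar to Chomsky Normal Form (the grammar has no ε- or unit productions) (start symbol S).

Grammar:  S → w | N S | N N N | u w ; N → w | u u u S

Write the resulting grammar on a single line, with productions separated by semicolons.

Introduce a nonterminal for each terminal appearing in a rule of length ≥ 2: X1 → u, X2 → w.
Binarize each right-hand side of length ≥ 3 by chaining fresh nonterminals (Y1, Y2, …): affected rules were S → N N N; N → X1 X1 X1 S.

S → w | N S | N Y1 | X1 X2; N → w | X1 Y2; X1 → u; X2 → w; Y1 → N N; Y2 → X1 Y3; Y3 → X1 S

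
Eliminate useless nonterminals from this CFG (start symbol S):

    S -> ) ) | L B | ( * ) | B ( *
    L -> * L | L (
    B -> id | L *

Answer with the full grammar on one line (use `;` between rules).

S -> ) ) | ( * ) | B ( *; B -> id

Generating nonterminals: {B, S}.
Reachable from S after that: {B, S}.
Removed useless symbols: {L} and every production mentioning them.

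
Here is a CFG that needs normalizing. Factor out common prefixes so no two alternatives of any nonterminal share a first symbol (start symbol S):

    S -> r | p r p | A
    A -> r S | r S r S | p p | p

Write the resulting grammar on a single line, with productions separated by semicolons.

A has alternatives sharing prefix 'r S': factor to A → r S A' with A' → ε | r S.
A has alternatives sharing prefix 'p': factor to A → p A'' with A'' → p | ε.

S -> r | p r p | A; A -> r S A' | p A''; A' -> ε | r S; A'' -> p | ε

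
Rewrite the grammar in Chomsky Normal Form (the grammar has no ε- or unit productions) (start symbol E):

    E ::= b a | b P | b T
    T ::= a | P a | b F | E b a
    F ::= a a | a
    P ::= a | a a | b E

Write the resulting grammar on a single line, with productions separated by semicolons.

Introduce a nonterminal for each terminal appearing in a rule of length ≥ 2: X1 → b, X2 → a.
Binarize each right-hand side of length ≥ 3 by chaining fresh nonterminals (Y1, Y2, …): affected rules were T → E X1 X2.

E ::= X1 X2 | X1 P | X1 T; T ::= a | P X2 | X1 F | E Y1; F ::= X2 X2 | a; P ::= a | X2 X2 | X1 E; X1 ::= b; X2 ::= a; Y1 ::= X1 X2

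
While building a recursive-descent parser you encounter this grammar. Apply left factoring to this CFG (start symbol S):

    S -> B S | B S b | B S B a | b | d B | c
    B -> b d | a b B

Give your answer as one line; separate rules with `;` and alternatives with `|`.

S has alternatives sharing prefix 'B S': factor to S → B S S' with S' → ε | b | B a.

S -> b | d B | c | B S S'; B -> b d | a b B; S' -> ε | b | B a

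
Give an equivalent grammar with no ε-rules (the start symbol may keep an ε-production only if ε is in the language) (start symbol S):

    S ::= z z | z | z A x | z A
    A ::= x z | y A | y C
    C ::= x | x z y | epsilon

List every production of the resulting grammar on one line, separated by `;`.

Nullable nonterminals: {C}.
ε ∉ L(G), so no ε-production is kept.
Add the nullable-subset variants: A → y C gives y C | y.

S ::= z z | z | z A x | z A; A ::= x z | y A | y C | y; C ::= x | x z y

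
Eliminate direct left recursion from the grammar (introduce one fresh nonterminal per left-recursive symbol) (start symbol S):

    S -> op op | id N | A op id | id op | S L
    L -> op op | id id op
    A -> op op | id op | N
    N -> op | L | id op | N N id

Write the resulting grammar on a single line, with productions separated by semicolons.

S -> op op S' | id N S' | A op id S' | id op S'; L -> op op | id id op; A -> op op | id op | N; N -> op N' | L N' | id op N'; S' -> L S' | ε; N' -> N id N' | ε

Left recursion appears on S, N.
For S: α = {L}, β = {op op, id N, A op id, id op}. Rewrite as S → β S' and S' → α S' | ε.
For N: α = {N id}, β = {op, L, id op}. Rewrite as N → β N' and N' → α N' | ε.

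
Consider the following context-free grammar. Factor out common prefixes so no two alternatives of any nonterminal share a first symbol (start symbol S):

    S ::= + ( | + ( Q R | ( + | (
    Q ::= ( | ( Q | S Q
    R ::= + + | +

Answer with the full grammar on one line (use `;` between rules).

S ::= + ( S' | ( S''; Q ::= S Q | ( Q'; R ::= + R'; S' ::= ε | Q R; S'' ::= + | ε; Q' ::= ε | Q; R' ::= + | ε

S has alternatives sharing prefix '+ (': factor to S → + ( S' with S' → ε | Q R.
S has alternatives sharing prefix '(': factor to S → ( S'' with S'' → + | ε.
Q has alternatives sharing prefix '(': factor to Q → ( Q' with Q' → ε | Q.
R has alternatives sharing prefix '+': factor to R → + R' with R' → + | ε.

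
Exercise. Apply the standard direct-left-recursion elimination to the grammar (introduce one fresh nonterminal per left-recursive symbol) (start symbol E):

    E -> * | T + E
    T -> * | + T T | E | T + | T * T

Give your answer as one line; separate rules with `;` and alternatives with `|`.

T is directly left-recursive.
For T: α = {+, * T}, β = {*, + T T, E}. Rewrite as T → β T' and T' → α T' | ε.

E -> * | T + E; T -> * T' | + T T T' | E T'; T' -> + T' | * T T' | eps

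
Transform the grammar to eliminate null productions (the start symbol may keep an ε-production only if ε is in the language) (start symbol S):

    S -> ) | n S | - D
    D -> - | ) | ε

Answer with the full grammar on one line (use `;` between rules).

S -> ) | n S | - D | -; D -> - | )

Nullable nonterminals: {D}.
ε ∉ L(G), so no ε-production is kept.
Expand every rule over subsets of its nullable positions: S → - D gives - D | -.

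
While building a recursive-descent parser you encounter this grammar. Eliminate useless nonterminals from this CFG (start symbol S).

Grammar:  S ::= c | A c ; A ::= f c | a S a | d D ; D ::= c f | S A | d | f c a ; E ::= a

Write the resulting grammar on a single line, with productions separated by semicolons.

Generating nonterminals: {A, D, E, S}.
Reachable from S after that: {A, D, S}.
Removed useless symbols: {E} and every production mentioning them.

S ::= c | A c; A ::= f c | a S a | d D; D ::= c f | S A | d | f c a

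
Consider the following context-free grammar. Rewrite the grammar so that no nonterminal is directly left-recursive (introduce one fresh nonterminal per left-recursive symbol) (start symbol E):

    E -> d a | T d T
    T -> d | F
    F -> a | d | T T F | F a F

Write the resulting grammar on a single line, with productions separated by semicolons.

E -> d a | T d T; T -> d | F; F -> a F' | d F' | T T F F'; F' -> a F F' | ε

Directly left-recursive nonterminal: F.
For F: α = {a F}, β = {a, d, T T F}. Rewrite as F → β F' and F' → α F' | ε.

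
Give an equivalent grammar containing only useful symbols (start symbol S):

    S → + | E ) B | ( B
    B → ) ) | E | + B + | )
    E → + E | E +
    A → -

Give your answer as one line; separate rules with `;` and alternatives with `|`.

S → + | ( B; B → ) ) | + B + | )

Generating nonterminals: {A, B, S}.
Reachable from S after that: {B, S}.
Removed useless symbols: {A, E} and every production mentioning them.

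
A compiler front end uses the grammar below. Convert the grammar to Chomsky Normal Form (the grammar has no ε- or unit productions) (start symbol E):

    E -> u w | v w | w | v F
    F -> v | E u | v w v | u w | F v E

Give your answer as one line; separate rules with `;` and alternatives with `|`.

E -> X1 X2 | X3 X2 | w | X3 F; F -> v | E X1 | X3 Y1 | X1 X2 | F Y2; X1 -> u; X2 -> w; X3 -> v; Y1 -> X2 X3; Y2 -> X3 E

Introduce a nonterminal for each terminal appearing in a rule of length ≥ 2: X1 → u, X2 → w, X3 → v.
Binarize each right-hand side of length ≥ 3 by chaining fresh nonterminals (Y1, Y2, …): affected rules were F → X3 X2 X3; F → F X3 E.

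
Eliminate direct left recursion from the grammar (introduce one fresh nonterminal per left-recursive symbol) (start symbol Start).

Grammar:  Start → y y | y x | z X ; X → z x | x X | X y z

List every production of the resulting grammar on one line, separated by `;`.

Left recursion appears on X.
For X: α = {y z}, β = {z x, x X}. Rewrite as X → β X1 and X1 → α X1 | ε.

Start → y y | y x | z X; X → z x X1 | x X X1; X1 → y z X1 | ε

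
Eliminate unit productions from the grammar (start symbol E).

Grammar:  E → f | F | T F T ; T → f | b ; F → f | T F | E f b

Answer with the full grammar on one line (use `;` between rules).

Unit pairs: E ⇒* {F}.
Replace each nonterminal's rules with the union of the non-unit rules of every nonterminal it unit-derives.

E → f | T F T | T F | E f b; T → f | b; F → f | T F | E f b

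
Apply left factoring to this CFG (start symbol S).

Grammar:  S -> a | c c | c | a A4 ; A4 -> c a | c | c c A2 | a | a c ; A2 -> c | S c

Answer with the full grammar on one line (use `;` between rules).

S has alternatives sharing prefix 'a': factor to S → a S' with S' → ε | A4.
S has alternatives sharing prefix 'c': factor to S → c S'' with S'' → c | ε.
A4 has alternatives sharing prefix 'c': factor to A4 → c A4' with A4' → a | ε | c A2.
A4 has alternatives sharing prefix 'a': factor to A4 → a A4'' with A4'' → ε | c.

S -> a S' | c S''; A4 -> c A4' | a A4''; A2 -> c | S c; S' -> ε | A4; S'' -> c | ε; A4' -> a | ε | c A2; A4'' -> ε | c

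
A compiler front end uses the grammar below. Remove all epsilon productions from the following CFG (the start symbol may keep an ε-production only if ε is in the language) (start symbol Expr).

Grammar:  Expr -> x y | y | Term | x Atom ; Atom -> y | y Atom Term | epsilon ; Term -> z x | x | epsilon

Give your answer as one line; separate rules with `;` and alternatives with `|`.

The nullable symbols are {Atom, Expr, Term}.
ε ∈ L(G) since Expr is nullable, so keep Expr → ε.
Add the nullable-subset variants: Expr → x Atom gives x Atom | x. Atom → y Atom Term gives y Atom Term | y Atom | y Term.

Expr -> x y | y | Term | x Atom | x | epsilon; Atom -> y | y Atom Term | y Atom | y Term; Term -> z x | x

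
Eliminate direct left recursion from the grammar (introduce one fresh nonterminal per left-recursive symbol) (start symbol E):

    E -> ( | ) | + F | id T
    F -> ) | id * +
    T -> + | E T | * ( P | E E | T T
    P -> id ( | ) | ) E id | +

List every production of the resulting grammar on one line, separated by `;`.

E -> ( | ) | + F | id T; F -> ) | id * +; T -> + T' | E T T' | * ( P T' | E E T'; P -> id ( | ) | ) E id | +; T' -> T T' | ε

Left recursion appears on T.
For T: α = {T}, β = {+, E T, * ( P, E E}. Rewrite as T → β T' and T' → α T' | ε.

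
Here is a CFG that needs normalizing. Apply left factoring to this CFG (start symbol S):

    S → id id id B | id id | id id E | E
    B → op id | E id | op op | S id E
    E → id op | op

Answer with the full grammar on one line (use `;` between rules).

S has alternatives sharing prefix 'id id': factor to S → id id S' with S' → id B | ε | E.
B has alternatives sharing prefix 'op': factor to B → op B' with B' → id | op.

S → E | id id S'; B → E id | S id E | op B'; E → id op | op; S' → id B | ε | E; B' → id | op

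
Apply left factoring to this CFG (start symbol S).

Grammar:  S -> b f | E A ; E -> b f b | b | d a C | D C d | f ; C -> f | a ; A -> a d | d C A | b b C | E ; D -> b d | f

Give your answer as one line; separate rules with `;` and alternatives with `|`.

E has alternatives sharing prefix 'b': factor to E → b E' with E' → f b | ε.

S -> b f | E A; E -> d a C | D C d | f | b E'; C -> f | a; A -> a d | d C A | b b C | E; D -> b d | f; E' -> f b | ε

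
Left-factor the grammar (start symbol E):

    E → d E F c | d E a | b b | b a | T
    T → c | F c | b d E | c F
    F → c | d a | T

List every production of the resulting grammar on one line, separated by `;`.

E → T | d E E' | b E''; T → F c | b d E | c T'; F → c | d a | T; E' → F c | a; E'' → b | a; T' → epsilon | F

E has alternatives sharing prefix 'd E': factor to E → d E E' with E' → F c | a.
E has alternatives sharing prefix 'b': factor to E → b E'' with E'' → b | a.
T has alternatives sharing prefix 'c': factor to T → c T' with T' → ε | F.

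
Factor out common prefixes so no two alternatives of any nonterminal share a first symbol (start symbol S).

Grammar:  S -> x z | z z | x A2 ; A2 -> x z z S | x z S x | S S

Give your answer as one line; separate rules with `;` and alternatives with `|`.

S -> z z | x S'; A2 -> S S | x z A2'; S' -> z | A2; A2' -> z S | S x

S has alternatives sharing prefix 'x': factor to S → x S' with S' → z | A2.
A2 has alternatives sharing prefix 'x z': factor to A2 → x z A2' with A2' → z S | S x.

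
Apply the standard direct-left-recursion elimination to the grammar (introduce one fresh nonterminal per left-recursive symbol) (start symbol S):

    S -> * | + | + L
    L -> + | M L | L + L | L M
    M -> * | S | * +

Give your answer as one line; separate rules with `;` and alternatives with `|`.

S -> * | + | + L; L -> + L' | M L L'; M -> * | S | * +; L' -> + L L' | M L' | ε

L is directly left-recursive.
For L: α = {+ L, M}, β = {+, M L}. Rewrite as L → β L' and L' → α L' | ε.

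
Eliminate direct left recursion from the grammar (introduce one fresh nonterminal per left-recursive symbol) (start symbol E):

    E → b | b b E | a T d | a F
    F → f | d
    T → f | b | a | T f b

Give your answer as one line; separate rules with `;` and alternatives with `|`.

E → b | b b E | a T d | a F; F → f | d; T → f T' | b T' | a T'; T' → f b T' | ε

Directly left-recursive nonterminal: T.
For T: α = {f b}, β = {f, b, a}. Rewrite as T → β T' and T' → α T' | ε.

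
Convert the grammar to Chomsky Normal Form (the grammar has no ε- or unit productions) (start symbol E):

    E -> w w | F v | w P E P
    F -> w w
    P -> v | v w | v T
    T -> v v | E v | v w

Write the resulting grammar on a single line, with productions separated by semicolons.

E -> X1 X1 | F X2 | X1 Y1; F -> X1 X1; P -> v | X2 X1 | X2 T; T -> X2 X2 | E X2 | X2 X1; X1 -> w; X2 -> v; Y1 -> P Y2; Y2 -> E P

Introduce a nonterminal for each terminal appearing in a rule of length ≥ 2: X1 → w, X2 → v.
Binarize each right-hand side of length ≥ 3 by chaining fresh nonterminals (Y1, Y2, …): affected rules were E → X1 P E P.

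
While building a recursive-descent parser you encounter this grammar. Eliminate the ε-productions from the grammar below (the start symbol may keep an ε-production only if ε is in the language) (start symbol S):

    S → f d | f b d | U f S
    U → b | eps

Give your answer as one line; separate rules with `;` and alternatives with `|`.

Nullable set = {U}.
ε ∉ L(G), so no ε-production is kept.
Add the nullable-subset variants: S → U f S gives U f S | f S.

S → f d | f b d | U f S | f S; U → b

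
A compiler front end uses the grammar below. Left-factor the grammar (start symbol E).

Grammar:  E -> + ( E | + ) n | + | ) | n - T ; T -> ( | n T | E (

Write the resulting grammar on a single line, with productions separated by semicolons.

E has alternatives sharing prefix '+': factor to E → + E' with E' → ( E | ) n | ε.

E -> ) | n - T | + E'; T -> ( | n T | E (; E' -> ( E | ) n | eps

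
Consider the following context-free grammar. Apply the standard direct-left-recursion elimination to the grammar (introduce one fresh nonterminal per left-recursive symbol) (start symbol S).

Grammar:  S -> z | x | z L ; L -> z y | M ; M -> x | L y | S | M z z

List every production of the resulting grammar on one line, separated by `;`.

Directly left-recursive nonterminal: M.
For M: α = {z z}, β = {x, L y, S}. Rewrite as M → β M' and M' → α M' | ε.

S -> z | x | z L; L -> z y | M; M -> x M' | L y M' | S M'; M' -> z z M' | ε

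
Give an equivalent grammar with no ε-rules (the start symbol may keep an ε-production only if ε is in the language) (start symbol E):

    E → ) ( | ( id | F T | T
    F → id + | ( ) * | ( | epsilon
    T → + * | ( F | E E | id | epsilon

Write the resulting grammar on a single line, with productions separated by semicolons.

E → ) ( | ( id | F T | F | T | ε; F → id + | ( ) * | (; T → + * | ( F | ( | E E | E | id

Nullable nonterminals: {E, F, T}.
ε ∈ L(G) since E is nullable, so keep E → ε.
Expand every rule over subsets of its nullable positions: E → F T gives F T | F | T. T → ( F gives ( F | (. T → E E gives E E | E.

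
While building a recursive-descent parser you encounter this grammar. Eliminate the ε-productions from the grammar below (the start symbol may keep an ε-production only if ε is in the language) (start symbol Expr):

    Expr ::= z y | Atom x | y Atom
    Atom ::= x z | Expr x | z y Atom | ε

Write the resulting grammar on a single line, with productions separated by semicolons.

Expr ::= z y | Atom x | x | y Atom | y; Atom ::= x z | Expr x | z y Atom | z y

The nullable symbols are {Atom}.
ε ∉ L(G), so no ε-production is kept.
Expand every rule over subsets of its nullable positions: Expr → Atom x gives Atom x | x. Expr → y Atom gives y Atom | y. Atom → z y Atom gives z y Atom | z y.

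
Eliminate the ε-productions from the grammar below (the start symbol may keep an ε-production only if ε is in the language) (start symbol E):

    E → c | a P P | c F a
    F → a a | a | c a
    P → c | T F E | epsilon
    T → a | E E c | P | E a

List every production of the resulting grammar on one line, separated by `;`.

Nullable nonterminals: {P, T}.
ε ∉ L(G), so no ε-production is kept.
For each production, add variants omitting each subset of nullable occurrences: E → a P P gives a P P | a P | a. P → T F E gives T F E | F E.

E → c | a P P | a P | a | c F a; F → a a | a | c a; P → c | T F E | F E; T → a | E E c | P | E a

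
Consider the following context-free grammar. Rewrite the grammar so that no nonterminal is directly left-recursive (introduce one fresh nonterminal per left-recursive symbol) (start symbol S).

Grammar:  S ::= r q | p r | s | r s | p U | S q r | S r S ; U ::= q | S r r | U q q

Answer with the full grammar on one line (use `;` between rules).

S ::= r q S' | p r S' | s S' | r s S' | p U S'; U ::= q U' | S r r U'; S' ::= q r S' | r S S' | ε; U' ::= q q U' | ε

Left recursion appears on S, U.
For S: α = {q r, r S}, β = {r q, p r, s, r s, p U}. Rewrite as S → β S' and S' → α S' | ε.
For U: α = {q q}, β = {q, S r r}. Rewrite as U → β U' and U' → α U' | ε.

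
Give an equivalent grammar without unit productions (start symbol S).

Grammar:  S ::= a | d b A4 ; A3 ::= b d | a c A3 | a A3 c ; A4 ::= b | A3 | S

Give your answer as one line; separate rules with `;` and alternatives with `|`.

Unit pairs: A4 ⇒* {A3, S}.
For every A with A ⇒* B via unit rules, add B's non-unit alternatives to A; then delete every rule of the form X → Y.

S ::= a | d b A4; A3 ::= b d | a c A3 | a A3 c; A4 ::= b | a | d b A4 | b d | a c A3 | a A3 c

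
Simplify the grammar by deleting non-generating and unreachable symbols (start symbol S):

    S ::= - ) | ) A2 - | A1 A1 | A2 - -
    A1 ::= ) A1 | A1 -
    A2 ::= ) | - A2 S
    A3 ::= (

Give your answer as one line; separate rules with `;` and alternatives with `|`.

Generating nonterminals: {A2, A3, S}.
Reachable from S after that: {A2, S}.
Removed useless symbols: {A1, A3} and every production mentioning them.

S ::= - ) | ) A2 - | A2 - -; A2 ::= ) | - A2 S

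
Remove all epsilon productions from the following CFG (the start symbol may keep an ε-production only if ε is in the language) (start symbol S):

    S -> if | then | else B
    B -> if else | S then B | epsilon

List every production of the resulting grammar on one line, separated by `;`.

Nullable set = {B}.
ε ∉ L(G), so no ε-production is kept.
For each production, add variants omitting each subset of nullable occurrences: S → else B gives else B | else. B → S then B gives S then B | S then.

S -> if | then | else B | else; B -> if else | S then B | S then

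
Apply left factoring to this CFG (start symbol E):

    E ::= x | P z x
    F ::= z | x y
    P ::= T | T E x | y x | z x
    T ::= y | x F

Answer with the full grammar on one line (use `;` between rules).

P has alternatives sharing prefix 'T': factor to P → T P' with P' → ε | E x.

E ::= x | P z x; F ::= z | x y; P ::= y x | z x | T P'; T ::= y | x F; P' ::= eps | E x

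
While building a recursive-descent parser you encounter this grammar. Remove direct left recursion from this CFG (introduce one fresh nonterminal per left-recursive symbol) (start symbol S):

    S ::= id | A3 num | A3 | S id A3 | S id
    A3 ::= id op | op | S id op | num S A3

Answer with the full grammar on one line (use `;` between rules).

S ::= id S' | A3 num S' | A3 S'; A3 ::= id op | op | S id op | num S A3; S' ::= id A3 S' | id S' | ε

S is directly left-recursive.
For S: α = {id A3, id}, β = {id, A3 num, A3}. Rewrite as S → β S' and S' → α S' | ε.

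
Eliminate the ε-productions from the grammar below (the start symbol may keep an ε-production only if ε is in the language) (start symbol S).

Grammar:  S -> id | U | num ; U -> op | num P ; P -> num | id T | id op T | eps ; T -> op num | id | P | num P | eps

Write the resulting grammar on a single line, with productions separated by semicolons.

Nullable set = {P, T}.
ε ∉ L(G), so no ε-production is kept.
Add the nullable-subset variants: U → num P gives num P | num. P → id T gives id T | id. P → id op T gives id op T | id op. T → num P gives num P | num.

S -> id | U | num; U -> op | num P | num; P -> num | id T | id | id op T | id op; T -> op num | id | P | num P | num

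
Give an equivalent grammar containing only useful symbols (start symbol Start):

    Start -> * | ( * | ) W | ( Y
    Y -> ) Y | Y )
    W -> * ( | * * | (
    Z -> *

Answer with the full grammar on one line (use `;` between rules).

Start -> * | ( * | ) W; W -> * ( | * * | (

Generating nonterminals: {Start, W, Z}.
Reachable from Start after that: {Start, W}.
Removed useless symbols: {Y, Z} and every production mentioning them.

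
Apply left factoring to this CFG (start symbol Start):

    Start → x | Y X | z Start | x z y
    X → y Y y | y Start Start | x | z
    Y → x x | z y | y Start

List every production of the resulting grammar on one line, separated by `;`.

Start has alternatives sharing prefix 'x': factor to Start → x Start1 with Start1 → ε | z y.
X has alternatives sharing prefix 'y': factor to X → y X1 with X1 → Y y | Start Start.

Start → Y X | z Start | x Start1; X → x | z | y X1; Y → x x | z y | y Start; Start1 → ε | z y; X1 → Y y | Start Start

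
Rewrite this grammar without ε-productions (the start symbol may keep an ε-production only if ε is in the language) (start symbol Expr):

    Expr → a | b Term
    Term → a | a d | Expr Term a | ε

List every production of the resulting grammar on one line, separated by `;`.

Nullable set = {Term}.
ε ∉ L(G), so no ε-production is kept.
Expand every rule over subsets of its nullable positions: Expr → b Term gives b Term | b. Term → Expr Term a gives Expr Term a | Expr a.

Expr → a | b Term | b; Term → a | a d | Expr Term a | Expr a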